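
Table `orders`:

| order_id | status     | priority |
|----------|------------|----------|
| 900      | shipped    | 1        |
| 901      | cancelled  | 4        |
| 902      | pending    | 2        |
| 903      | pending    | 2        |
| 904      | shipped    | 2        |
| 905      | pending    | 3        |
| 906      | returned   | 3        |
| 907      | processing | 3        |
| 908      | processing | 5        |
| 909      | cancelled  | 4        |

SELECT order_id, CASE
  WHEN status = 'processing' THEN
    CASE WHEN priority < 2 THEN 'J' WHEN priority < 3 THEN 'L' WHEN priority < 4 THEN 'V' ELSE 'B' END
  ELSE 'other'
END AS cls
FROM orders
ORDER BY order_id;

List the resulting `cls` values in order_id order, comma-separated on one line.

order_id=900: status='shipped' → outer ELSE → other
order_id=901: status='cancelled' → outer ELSE → other
order_id=902: status='pending' → outer ELSE → other
order_id=903: status='pending' → outer ELSE → other
order_id=904: status='shipped' → outer ELSE → other
order_id=905: status='pending' → outer ELSE → other
order_id=906: status='returned' → outer ELSE → other
order_id=907: status='processing' → inner[priority < 4] → V
order_id=908: status='processing' → inner[ELSE] → B
order_id=909: status='cancelled' → outer ELSE → other

other, other, other, other, other, other, other, V, B, other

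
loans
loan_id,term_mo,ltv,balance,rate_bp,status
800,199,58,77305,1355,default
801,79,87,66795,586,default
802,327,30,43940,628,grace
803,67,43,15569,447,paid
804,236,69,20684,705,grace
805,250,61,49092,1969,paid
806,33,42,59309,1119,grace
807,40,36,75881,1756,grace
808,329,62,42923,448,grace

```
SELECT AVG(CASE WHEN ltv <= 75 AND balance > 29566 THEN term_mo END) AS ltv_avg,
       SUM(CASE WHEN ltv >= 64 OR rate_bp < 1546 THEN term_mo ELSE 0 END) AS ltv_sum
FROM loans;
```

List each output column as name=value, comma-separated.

ltv_avg=196.3333333333, ltv_sum=1270

[ltv_avg: ltv <= 75 AND balance > 29566]
loan_id=800: ✓ → 199
loan_id=801: ✗
loan_id=802: ✓ → 327
loan_id=803: ✗
loan_id=804: ✗
loan_id=805: ✓ → 250
loan_id=806: ✓ → 33
loan_id=807: ✓ → 40
loan_id=808: ✓ → 329
ltv_avg = (199 + 327 + 250 + 33 + 40 + 329) / 6 = 196.3333333333
—
[ltv_sum: ltv >= 64 OR rate_bp < 1546]
loan_id=800: ✓ → 199
loan_id=801: ✓ → 79
loan_id=802: ✓ → 327
loan_id=803: ✓ → 67
loan_id=804: ✓ → 236
loan_id=805: ✗
loan_id=806: ✓ → 33
loan_id=807: ✗
loan_id=808: ✓ → 329
ltv_sum = 199 + 79 + 327 + 67 + 236 + 33 + 329 = 1270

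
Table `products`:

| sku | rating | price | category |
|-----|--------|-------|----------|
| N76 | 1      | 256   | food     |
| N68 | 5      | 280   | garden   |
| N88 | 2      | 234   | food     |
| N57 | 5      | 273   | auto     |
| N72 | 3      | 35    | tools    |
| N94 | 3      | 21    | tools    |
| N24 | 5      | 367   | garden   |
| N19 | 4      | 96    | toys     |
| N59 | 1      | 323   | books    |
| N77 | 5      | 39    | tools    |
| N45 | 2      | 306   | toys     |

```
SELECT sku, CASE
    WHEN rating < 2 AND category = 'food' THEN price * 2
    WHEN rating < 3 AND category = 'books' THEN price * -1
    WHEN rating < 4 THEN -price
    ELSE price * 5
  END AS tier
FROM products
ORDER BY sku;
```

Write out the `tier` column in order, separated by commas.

480, 1835, -306, 1365, -323, 1400, -35, 512, 195, -234, -21

sku=N19: ELSE → 480
sku=N24: ELSE → 1835
sku=N45: rating < 4 → -306
sku=N57: ELSE → 1365
sku=N59: rating < 3 AND category = 'books' → -323
sku=N68: ELSE → 1400
sku=N72: rating < 4 → -35
sku=N76: rating < 2 AND category = 'food' → 512
sku=N77: ELSE → 195
sku=N88: rating < 4 → -234
sku=N94: rating < 4 → -21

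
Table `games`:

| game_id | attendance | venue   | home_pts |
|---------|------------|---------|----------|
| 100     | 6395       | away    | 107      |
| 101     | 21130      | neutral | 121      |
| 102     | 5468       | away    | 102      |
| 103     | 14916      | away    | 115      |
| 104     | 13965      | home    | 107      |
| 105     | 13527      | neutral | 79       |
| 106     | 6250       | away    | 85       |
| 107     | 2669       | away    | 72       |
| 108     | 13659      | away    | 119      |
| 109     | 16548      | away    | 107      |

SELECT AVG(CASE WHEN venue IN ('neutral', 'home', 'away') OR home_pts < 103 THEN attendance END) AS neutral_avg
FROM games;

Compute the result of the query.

11452.7

game_id=100: ✓ → 6395
game_id=101: ✓ → 21130
game_id=102: ✓ → 5468
game_id=103: ✓ → 14916
game_id=104: ✓ → 13965
game_id=105: ✓ → 13527
game_id=106: ✓ → 6250
game_id=107: ✓ → 2669
game_id=108: ✓ → 13659
game_id=109: ✓ → 16548
neutral_avg = (6395 + 21130 + 5468 + 14916 + 13965 + 13527 + 6250 + 2669 + 13659 + 16548) / 10 = 11452.7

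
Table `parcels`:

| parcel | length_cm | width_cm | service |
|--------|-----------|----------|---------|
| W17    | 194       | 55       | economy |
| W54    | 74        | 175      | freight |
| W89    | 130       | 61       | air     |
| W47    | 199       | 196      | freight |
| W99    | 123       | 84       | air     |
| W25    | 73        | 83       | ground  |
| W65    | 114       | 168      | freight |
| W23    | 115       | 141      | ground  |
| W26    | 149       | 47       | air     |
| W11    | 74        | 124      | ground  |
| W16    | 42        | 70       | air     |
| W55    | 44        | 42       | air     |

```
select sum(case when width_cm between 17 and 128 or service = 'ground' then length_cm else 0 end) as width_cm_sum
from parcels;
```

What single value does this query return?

parcel=W17: ✓ → 194
parcel=W54: ✗
parcel=W89: ✓ → 130
parcel=W47: ✗
parcel=W99: ✓ → 123
parcel=W25: ✓ → 73
parcel=W65: ✗
parcel=W23: ✓ → 115
parcel=W26: ✓ → 149
parcel=W11: ✓ → 74
parcel=W16: ✓ → 42
parcel=W55: ✓ → 44
width_cm_sum = 194 + 130 + 123 + 73 + 115 + 149 + 74 + 42 + 44 = 944

944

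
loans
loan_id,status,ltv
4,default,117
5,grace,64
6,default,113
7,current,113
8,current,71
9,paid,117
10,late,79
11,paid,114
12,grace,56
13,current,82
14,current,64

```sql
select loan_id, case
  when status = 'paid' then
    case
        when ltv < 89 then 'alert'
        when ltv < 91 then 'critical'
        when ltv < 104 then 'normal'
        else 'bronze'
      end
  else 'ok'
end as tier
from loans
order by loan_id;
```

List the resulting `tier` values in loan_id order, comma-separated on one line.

ok, ok, ok, ok, ok, bronze, ok, bronze, ok, ok, ok

loan_id=4: status='default' → outer ELSE → ok
loan_id=5: status='grace' → outer ELSE → ok
loan_id=6: status='default' → outer ELSE → ok
loan_id=7: status='current' → outer ELSE → ok
loan_id=8: status='current' → outer ELSE → ok
loan_id=9: status='paid' → inner[ELSE] → bronze
loan_id=10: status='late' → outer ELSE → ok
loan_id=11: status='paid' → inner[ELSE] → bronze
loan_id=12: status='grace' → outer ELSE → ok
loan_id=13: status='current' → outer ELSE → ok
loan_id=14: status='current' → outer ELSE → ok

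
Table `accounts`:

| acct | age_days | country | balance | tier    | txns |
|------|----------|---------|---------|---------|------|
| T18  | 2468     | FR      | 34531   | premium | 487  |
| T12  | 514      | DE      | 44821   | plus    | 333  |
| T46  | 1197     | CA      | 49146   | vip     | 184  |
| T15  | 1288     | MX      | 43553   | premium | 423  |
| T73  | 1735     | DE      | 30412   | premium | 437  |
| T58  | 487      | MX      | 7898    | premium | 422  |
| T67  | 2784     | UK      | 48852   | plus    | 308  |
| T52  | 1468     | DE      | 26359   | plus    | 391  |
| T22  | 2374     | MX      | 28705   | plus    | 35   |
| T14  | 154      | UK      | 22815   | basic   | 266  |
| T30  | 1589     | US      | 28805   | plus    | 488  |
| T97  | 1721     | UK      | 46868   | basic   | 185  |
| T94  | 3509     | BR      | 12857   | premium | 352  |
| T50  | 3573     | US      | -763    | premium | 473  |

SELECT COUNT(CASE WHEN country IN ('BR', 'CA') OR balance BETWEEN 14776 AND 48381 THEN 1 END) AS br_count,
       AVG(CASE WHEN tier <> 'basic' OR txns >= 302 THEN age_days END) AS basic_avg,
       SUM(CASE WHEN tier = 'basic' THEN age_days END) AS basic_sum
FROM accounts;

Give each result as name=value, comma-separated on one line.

[br_count: country IN ('BR', 'CA') OR balance BETWEEN 14776 AND 48381]
acct=T18: ✓ → 1
acct=T12: ✓ → 1
acct=T46: ✓ → 1
acct=T15: ✓ → 1
acct=T73: ✓ → 1
acct=T58: ✗
acct=T67: ✗
acct=T52: ✓ → 1
acct=T22: ✓ → 1
acct=T14: ✓ → 1
acct=T30: ✓ → 1
acct=T97: ✓ → 1
acct=T94: ✓ → 1
acct=T50: ✗
br_count = COUNT(1, 1, 1, 1, 1, 1, 1, 1, 1, 1, 1) = 11
—
[basic_avg: tier <> 'basic' OR txns >= 302]
acct=T18: ✓ → 2468
acct=T12: ✓ → 514
acct=T46: ✓ → 1197
acct=T15: ✓ → 1288
acct=T73: ✓ → 1735
acct=T58: ✓ → 487
acct=T67: ✓ → 2784
acct=T52: ✓ → 1468
acct=T22: ✓ → 2374
acct=T14: ✗
acct=T30: ✓ → 1589
acct=T97: ✗
acct=T94: ✓ → 3509
acct=T50: ✓ → 3573
basic_avg = (2468 + 514 + 1197 + 1288 + 1735 + 487 + 2784 + 1468 + 2374 + 1589 + 3509 + 3573) / 12 = 1915.5
—
[basic_sum: tier = 'basic']
acct=T18: ✗
acct=T12: ✗
acct=T46: ✗
acct=T15: ✗
acct=T73: ✗
acct=T58: ✗
acct=T67: ✗
acct=T52: ✗
acct=T22: ✗
acct=T14: ✓ → 154
acct=T30: ✗
acct=T97: ✓ → 1721
acct=T94: ✗
acct=T50: ✗
basic_sum = 154 + 1721 = 1875

br_count=11, basic_avg=1915.5, basic_sum=1875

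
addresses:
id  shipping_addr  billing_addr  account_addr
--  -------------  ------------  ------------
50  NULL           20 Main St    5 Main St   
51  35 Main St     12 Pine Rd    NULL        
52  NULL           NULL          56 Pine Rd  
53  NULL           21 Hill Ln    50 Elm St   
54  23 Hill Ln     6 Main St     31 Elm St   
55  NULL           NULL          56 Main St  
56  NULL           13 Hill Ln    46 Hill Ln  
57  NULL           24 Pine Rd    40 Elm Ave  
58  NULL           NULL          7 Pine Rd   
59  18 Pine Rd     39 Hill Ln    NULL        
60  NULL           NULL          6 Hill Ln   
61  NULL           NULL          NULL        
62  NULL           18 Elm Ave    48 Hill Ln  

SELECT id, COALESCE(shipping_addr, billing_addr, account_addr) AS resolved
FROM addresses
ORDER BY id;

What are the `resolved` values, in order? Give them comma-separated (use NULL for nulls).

id=50: shipping_addr=NULL, billing_addr=20 Main St → 20 Main St
id=51: shipping_addr=35 Main St → 35 Main St
id=52: shipping_addr=NULL, billing_addr=NULL, account_addr=56 Pine Rd → 56 Pine Rd
id=53: shipping_addr=NULL, billing_addr=21 Hill Ln → 21 Hill Ln
id=54: shipping_addr=23 Hill Ln → 23 Hill Ln
id=55: shipping_addr=NULL, billing_addr=NULL, account_addr=56 Main St → 56 Main St
id=56: shipping_addr=NULL, billing_addr=13 Hill Ln → 13 Hill Ln
id=57: shipping_addr=NULL, billing_addr=24 Pine Rd → 24 Pine Rd
id=58: shipping_addr=NULL, billing_addr=NULL, account_addr=7 Pine Rd → 7 Pine Rd
id=59: shipping_addr=18 Pine Rd → 18 Pine Rd
id=60: shipping_addr=NULL, billing_addr=NULL, account_addr=6 Hill Ln → 6 Hill Ln
id=61: shipping_addr=NULL, billing_addr=NULL, account_addr=NULL (all NULL) → NULL
id=62: shipping_addr=NULL, billing_addr=18 Elm Ave → 18 Elm Ave

20 Main St, 35 Main St, 56 Pine Rd, 21 Hill Ln, 23 Hill Ln, 56 Main St, 13 Hill Ln, 24 Pine Rd, 7 Pine Rd, 18 Pine Rd, 6 Hill Ln, NULL, 18 Elm Ave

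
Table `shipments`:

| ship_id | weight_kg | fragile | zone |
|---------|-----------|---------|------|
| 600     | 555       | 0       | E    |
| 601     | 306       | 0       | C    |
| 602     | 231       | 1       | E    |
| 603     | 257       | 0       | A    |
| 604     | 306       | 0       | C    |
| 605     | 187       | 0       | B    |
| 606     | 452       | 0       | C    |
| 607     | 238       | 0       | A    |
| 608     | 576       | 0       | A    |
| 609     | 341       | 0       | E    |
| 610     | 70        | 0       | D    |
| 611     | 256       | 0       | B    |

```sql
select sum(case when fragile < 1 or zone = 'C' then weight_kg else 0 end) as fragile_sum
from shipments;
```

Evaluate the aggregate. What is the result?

ship_id=600: ✓ → 555
ship_id=601: ✓ → 306
ship_id=602: ✗
ship_id=603: ✓ → 257
ship_id=604: ✓ → 306
ship_id=605: ✓ → 187
ship_id=606: ✓ → 452
ship_id=607: ✓ → 238
ship_id=608: ✓ → 576
ship_id=609: ✓ → 341
ship_id=610: ✓ → 70
ship_id=611: ✓ → 256
fragile_sum = 555 + 306 + 257 + 306 + 187 + 452 + 238 + 576 + 341 + 70 + 256 = 3544

3544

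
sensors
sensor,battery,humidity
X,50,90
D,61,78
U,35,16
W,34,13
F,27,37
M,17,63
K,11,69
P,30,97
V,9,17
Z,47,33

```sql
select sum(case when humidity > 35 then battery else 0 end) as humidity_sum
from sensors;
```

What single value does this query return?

196

sensor=X: ✓ → 50
sensor=D: ✓ → 61
sensor=U: ✗
sensor=W: ✗
sensor=F: ✓ → 27
sensor=M: ✓ → 17
sensor=K: ✓ → 11
sensor=P: ✓ → 30
sensor=V: ✗
sensor=Z: ✗
humidity_sum = 50 + 61 + 27 + 17 + 11 + 30 = 196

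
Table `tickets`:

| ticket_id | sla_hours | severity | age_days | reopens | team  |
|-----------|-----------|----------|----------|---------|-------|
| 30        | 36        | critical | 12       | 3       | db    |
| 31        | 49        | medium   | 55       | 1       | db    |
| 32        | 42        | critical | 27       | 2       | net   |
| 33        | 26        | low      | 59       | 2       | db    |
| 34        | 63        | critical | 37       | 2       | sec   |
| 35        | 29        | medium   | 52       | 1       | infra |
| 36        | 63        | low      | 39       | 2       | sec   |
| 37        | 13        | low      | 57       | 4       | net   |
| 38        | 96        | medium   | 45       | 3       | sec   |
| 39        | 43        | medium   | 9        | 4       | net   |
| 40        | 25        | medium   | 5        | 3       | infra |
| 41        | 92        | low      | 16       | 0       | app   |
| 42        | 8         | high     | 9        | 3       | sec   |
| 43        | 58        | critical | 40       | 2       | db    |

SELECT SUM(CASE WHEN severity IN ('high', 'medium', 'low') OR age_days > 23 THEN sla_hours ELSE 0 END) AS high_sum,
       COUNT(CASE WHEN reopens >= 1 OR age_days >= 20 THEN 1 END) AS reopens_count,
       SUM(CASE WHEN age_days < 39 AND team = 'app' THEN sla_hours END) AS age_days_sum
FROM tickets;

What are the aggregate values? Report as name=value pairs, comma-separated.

[high_sum: severity IN ('high', 'medium', 'low') OR age_days > 23]
ticket_id=30: ✗
ticket_id=31: ✓ → 49
ticket_id=32: ✓ → 42
ticket_id=33: ✓ → 26
ticket_id=34: ✓ → 63
ticket_id=35: ✓ → 29
ticket_id=36: ✓ → 63
ticket_id=37: ✓ → 13
ticket_id=38: ✓ → 96
ticket_id=39: ✓ → 43
ticket_id=40: ✓ → 25
ticket_id=41: ✓ → 92
ticket_id=42: ✓ → 8
ticket_id=43: ✓ → 58
high_sum = 49 + 42 + 26 + 63 + 29 + 63 + 13 + 96 + 43 + 25 + 92 + 8 + 58 = 607
—
[reopens_count: reopens >= 1 OR age_days >= 20]
ticket_id=30: ✓ → 1
ticket_id=31: ✓ → 1
ticket_id=32: ✓ → 1
ticket_id=33: ✓ → 1
ticket_id=34: ✓ → 1
ticket_id=35: ✓ → 1
ticket_id=36: ✓ → 1
ticket_id=37: ✓ → 1
ticket_id=38: ✓ → 1
ticket_id=39: ✓ → 1
ticket_id=40: ✓ → 1
ticket_id=41: ✗
ticket_id=42: ✓ → 1
ticket_id=43: ✓ → 1
reopens_count = COUNT(1, 1, 1, 1, 1, 1, 1, 1, 1, 1, 1, 1, 1) = 13
—
[age_days_sum: age_days < 39 AND team = 'app']
ticket_id=30: ✗
ticket_id=31: ✗
ticket_id=32: ✗
ticket_id=33: ✗
ticket_id=34: ✗
ticket_id=35: ✗
ticket_id=36: ✗
ticket_id=37: ✗
ticket_id=38: ✗
ticket_id=39: ✗
ticket_id=40: ✗
ticket_id=41: ✓ → 92
ticket_id=42: ✗
ticket_id=43: ✗
age_days_sum = 92

high_sum=607, reopens_count=13, age_days_sum=92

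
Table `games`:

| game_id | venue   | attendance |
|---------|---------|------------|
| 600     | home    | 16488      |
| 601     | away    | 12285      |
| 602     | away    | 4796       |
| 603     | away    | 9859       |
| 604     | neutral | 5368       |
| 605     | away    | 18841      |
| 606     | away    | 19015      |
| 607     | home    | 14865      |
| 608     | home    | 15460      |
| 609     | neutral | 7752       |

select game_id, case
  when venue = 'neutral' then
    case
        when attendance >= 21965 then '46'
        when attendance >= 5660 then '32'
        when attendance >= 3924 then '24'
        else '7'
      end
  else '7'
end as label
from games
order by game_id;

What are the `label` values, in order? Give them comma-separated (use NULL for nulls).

7, 7, 7, 7, 24, 7, 7, 7, 7, 32

game_id=600: venue='home' → outer ELSE → 7
game_id=601: venue='away' → outer ELSE → 7
game_id=602: venue='away' → outer ELSE → 7
game_id=603: venue='away' → outer ELSE → 7
game_id=604: venue='neutral' → inner[attendance >= 3924] → 24
game_id=605: venue='away' → outer ELSE → 7
game_id=606: venue='away' → outer ELSE → 7
game_id=607: venue='home' → outer ELSE → 7
game_id=608: venue='home' → outer ELSE → 7
game_id=609: venue='neutral' → inner[attendance >= 5660] → 32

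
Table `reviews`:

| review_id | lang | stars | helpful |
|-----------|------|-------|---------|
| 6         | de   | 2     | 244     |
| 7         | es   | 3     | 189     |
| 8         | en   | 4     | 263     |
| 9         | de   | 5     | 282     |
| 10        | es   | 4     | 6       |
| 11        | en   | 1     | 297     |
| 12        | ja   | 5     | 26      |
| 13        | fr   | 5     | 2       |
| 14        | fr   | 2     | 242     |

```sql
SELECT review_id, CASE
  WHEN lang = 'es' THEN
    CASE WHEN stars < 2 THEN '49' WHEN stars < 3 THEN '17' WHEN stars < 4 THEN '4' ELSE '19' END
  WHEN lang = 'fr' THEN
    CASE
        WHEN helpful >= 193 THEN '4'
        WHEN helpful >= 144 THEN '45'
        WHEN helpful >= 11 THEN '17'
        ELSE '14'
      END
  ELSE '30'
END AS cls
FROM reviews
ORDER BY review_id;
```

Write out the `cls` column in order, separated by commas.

30, 4, 30, 30, 19, 30, 30, 14, 4

review_id=6: lang='de' → outer ELSE → 30
review_id=7: lang='es' → inner[stars < 4] → 4
review_id=8: lang='en' → outer ELSE → 30
review_id=9: lang='de' → outer ELSE → 30
review_id=10: lang='es' → inner[ELSE] → 19
review_id=11: lang='en' → outer ELSE → 30
review_id=12: lang='ja' → outer ELSE → 30
review_id=13: lang='fr' → inner[ELSE] → 14
review_id=14: lang='fr' → inner[helpful >= 193] → 4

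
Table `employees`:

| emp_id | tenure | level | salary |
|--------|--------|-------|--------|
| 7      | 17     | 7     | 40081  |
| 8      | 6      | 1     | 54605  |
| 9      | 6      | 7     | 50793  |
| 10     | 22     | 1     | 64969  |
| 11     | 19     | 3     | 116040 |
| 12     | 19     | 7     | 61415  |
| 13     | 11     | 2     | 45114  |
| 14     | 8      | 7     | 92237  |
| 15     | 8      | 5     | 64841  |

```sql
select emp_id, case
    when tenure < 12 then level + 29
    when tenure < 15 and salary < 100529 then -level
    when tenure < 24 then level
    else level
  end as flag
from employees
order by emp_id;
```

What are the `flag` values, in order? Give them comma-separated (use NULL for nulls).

7, 30, 36, 1, 3, 7, 31, 36, 34

emp_id=7: tenure < 24 → 7
emp_id=8: tenure < 12 → 30
emp_id=9: tenure < 12 → 36
emp_id=10: tenure < 24 → 1
emp_id=11: tenure < 24 → 3
emp_id=12: tenure < 24 → 7
emp_id=13: tenure < 12 → 31
emp_id=14: tenure < 12 → 36
emp_id=15: tenure < 12 → 34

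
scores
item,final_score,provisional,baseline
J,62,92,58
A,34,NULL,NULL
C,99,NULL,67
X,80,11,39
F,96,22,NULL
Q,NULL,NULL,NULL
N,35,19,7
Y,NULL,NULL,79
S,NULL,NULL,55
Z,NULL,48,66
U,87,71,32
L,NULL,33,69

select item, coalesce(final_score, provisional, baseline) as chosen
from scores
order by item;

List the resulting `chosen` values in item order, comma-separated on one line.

item=A: final_score=34 → 34
item=C: final_score=99 → 99
item=F: final_score=96 → 96
item=J: final_score=62 → 62
item=L: final_score=NULL, provisional=33 → 33
item=N: final_score=35 → 35
item=Q: final_score=NULL, provisional=NULL, baseline=NULL (all NULL) → NULL
item=S: final_score=NULL, provisional=NULL, baseline=55 → 55
item=U: final_score=87 → 87
item=X: final_score=80 → 80
item=Y: final_score=NULL, provisional=NULL, baseline=79 → 79
item=Z: final_score=NULL, provisional=48 → 48

34, 99, 96, 62, 33, 35, NULL, 55, 87, 80, 79, 48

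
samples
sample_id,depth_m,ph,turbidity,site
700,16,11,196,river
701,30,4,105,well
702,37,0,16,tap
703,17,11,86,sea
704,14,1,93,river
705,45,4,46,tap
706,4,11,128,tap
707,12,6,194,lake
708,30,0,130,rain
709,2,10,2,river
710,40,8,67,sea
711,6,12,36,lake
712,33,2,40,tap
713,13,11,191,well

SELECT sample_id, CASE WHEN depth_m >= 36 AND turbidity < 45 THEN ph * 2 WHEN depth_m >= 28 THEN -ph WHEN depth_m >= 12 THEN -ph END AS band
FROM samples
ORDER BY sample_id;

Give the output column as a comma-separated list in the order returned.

sample_id=700: depth_m >= 12 → -11
sample_id=701: depth_m >= 28 → -4
sample_id=702: depth_m >= 36 AND turbidity < 45 → 0
sample_id=703: depth_m >= 12 → -11
sample_id=704: depth_m >= 12 → -1
sample_id=705: depth_m >= 28 → -4
sample_id=706: (no match → NULL) → NULL
sample_id=707: depth_m >= 12 → -6
sample_id=708: depth_m >= 28 → 0
sample_id=709: (no match → NULL) → NULL
sample_id=710: depth_m >= 28 → -8
sample_id=711: (no match → NULL) → NULL
sample_id=712: depth_m >= 28 → -2
sample_id=713: depth_m >= 12 → -11

-11, -4, 0, -11, -1, -4, NULL, -6, 0, NULL, -8, NULL, -2, -11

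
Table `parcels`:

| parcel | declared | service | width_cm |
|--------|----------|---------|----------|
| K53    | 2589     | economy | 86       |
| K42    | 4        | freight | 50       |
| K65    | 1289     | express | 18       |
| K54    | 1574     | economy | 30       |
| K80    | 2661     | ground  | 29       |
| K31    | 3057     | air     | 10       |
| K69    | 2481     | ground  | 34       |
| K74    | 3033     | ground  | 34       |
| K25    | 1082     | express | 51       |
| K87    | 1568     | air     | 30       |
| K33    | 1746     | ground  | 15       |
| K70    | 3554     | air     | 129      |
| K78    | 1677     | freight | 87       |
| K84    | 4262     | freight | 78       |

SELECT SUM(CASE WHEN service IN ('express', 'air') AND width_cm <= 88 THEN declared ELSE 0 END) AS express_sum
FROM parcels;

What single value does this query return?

parcel=K53: ✗
parcel=K42: ✗
parcel=K65: ✓ → 1289
parcel=K54: ✗
parcel=K80: ✗
parcel=K31: ✓ → 3057
parcel=K69: ✗
parcel=K74: ✗
parcel=K25: ✓ → 1082
parcel=K87: ✓ → 1568
parcel=K33: ✗
parcel=K70: ✗
parcel=K78: ✗
parcel=K84: ✗
express_sum = 1289 + 3057 + 1082 + 1568 = 6996

6996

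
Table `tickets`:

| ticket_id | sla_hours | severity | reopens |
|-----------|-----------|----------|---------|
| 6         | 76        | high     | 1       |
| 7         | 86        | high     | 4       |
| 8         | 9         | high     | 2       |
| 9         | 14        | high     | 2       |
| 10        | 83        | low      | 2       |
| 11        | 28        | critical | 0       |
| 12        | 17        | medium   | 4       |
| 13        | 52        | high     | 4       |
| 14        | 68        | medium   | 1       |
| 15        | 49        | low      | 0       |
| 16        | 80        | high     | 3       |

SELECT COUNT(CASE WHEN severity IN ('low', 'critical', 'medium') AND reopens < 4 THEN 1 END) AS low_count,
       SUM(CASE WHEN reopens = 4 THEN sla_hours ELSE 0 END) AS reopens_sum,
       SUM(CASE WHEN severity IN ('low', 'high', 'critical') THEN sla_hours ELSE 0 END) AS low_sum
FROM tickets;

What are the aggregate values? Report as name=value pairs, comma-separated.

[low_count: severity IN ('low', 'critical', 'medium') AND reopens < 4]
ticket_id=6: ✗
ticket_id=7: ✗
ticket_id=8: ✗
ticket_id=9: ✗
ticket_id=10: ✓ → 1
ticket_id=11: ✓ → 1
ticket_id=12: ✗
ticket_id=13: ✗
ticket_id=14: ✓ → 1
ticket_id=15: ✓ → 1
ticket_id=16: ✗
low_count = COUNT(1, 1, 1, 1) = 4
—
[reopens_sum: reopens = 4]
ticket_id=6: ✗
ticket_id=7: ✓ → 86
ticket_id=8: ✗
ticket_id=9: ✗
ticket_id=10: ✗
ticket_id=11: ✗
ticket_id=12: ✓ → 17
ticket_id=13: ✓ → 52
ticket_id=14: ✗
ticket_id=15: ✗
ticket_id=16: ✗
reopens_sum = 86 + 17 + 52 = 155
—
[low_sum: severity IN ('low', 'high', 'critical')]
ticket_id=6: ✓ → 76
ticket_id=7: ✓ → 86
ticket_id=8: ✓ → 9
ticket_id=9: ✓ → 14
ticket_id=10: ✓ → 83
ticket_id=11: ✓ → 28
ticket_id=12: ✗
ticket_id=13: ✓ → 52
ticket_id=14: ✗
ticket_id=15: ✓ → 49
ticket_id=16: ✓ → 80
low_sum = 76 + 86 + 9 + 14 + 83 + 28 + 52 + 49 + 80 = 477

low_count=4, reopens_sum=155, low_sum=477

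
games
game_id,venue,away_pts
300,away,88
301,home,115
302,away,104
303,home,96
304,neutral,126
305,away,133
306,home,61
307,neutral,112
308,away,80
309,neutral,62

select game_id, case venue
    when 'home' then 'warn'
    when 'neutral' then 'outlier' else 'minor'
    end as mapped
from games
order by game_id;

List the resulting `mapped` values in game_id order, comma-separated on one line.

minor, warn, minor, warn, outlier, minor, warn, outlier, minor, outlier

game_id=300: ELSE → minor
game_id=301: venue='home' → warn
game_id=302: ELSE → minor
game_id=303: venue='home' → warn
game_id=304: venue='neutral' → outlier
game_id=305: ELSE → minor
game_id=306: venue='home' → warn
game_id=307: venue='neutral' → outlier
game_id=308: ELSE → minor
game_id=309: venue='neutral' → outlier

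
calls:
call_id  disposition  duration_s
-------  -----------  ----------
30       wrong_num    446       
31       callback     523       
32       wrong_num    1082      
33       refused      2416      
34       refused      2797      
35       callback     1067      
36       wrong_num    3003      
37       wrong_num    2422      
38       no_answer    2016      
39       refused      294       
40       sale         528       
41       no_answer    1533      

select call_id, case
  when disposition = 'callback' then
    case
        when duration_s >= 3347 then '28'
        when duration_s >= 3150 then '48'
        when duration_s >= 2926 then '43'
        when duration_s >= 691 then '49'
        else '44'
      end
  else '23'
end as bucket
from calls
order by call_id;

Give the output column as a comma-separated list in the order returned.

23, 44, 23, 23, 23, 49, 23, 23, 23, 23, 23, 23

call_id=30: disposition='wrong_num' → outer ELSE → 23
call_id=31: disposition='callback' → inner[ELSE] → 44
call_id=32: disposition='wrong_num' → outer ELSE → 23
call_id=33: disposition='refused' → outer ELSE → 23
call_id=34: disposition='refused' → outer ELSE → 23
call_id=35: disposition='callback' → inner[duration_s >= 691] → 49
call_id=36: disposition='wrong_num' → outer ELSE → 23
call_id=37: disposition='wrong_num' → outer ELSE → 23
call_id=38: disposition='no_answer' → outer ELSE → 23
call_id=39: disposition='refused' → outer ELSE → 23
call_id=40: disposition='sale' → outer ELSE → 23
call_id=41: disposition='no_answer' → outer ELSE → 23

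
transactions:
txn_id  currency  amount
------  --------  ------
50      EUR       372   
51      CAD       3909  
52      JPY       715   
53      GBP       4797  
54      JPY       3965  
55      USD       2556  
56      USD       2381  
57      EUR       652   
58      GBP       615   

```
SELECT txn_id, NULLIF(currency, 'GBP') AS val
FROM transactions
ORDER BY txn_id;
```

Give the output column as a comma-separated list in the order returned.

txn_id=50: currency=EUR vs GBP: differ → EUR
txn_id=51: currency=CAD vs GBP: differ → CAD
txn_id=52: currency=JPY vs GBP: differ → JPY
txn_id=53: currency=GBP vs GBP: equal → NULL
txn_id=54: currency=JPY vs GBP: differ → JPY
txn_id=55: currency=USD vs GBP: differ → USD
txn_id=56: currency=USD vs GBP: differ → USD
txn_id=57: currency=EUR vs GBP: differ → EUR
txn_id=58: currency=GBP vs GBP: equal → NULL

EUR, CAD, JPY, NULL, JPY, USD, USD, EUR, NULL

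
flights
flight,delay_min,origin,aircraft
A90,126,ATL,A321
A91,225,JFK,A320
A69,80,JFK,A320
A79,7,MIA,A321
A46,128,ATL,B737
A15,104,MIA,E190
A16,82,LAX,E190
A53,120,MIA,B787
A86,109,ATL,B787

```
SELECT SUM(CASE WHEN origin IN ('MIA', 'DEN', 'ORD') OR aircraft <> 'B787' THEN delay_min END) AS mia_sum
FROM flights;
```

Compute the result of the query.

872

flight=A90: ✓ → 126
flight=A91: ✓ → 225
flight=A69: ✓ → 80
flight=A79: ✓ → 7
flight=A46: ✓ → 128
flight=A15: ✓ → 104
flight=A16: ✓ → 82
flight=A53: ✓ → 120
flight=A86: ✗
mia_sum = 126 + 225 + 80 + 7 + 128 + 104 + 82 + 120 = 872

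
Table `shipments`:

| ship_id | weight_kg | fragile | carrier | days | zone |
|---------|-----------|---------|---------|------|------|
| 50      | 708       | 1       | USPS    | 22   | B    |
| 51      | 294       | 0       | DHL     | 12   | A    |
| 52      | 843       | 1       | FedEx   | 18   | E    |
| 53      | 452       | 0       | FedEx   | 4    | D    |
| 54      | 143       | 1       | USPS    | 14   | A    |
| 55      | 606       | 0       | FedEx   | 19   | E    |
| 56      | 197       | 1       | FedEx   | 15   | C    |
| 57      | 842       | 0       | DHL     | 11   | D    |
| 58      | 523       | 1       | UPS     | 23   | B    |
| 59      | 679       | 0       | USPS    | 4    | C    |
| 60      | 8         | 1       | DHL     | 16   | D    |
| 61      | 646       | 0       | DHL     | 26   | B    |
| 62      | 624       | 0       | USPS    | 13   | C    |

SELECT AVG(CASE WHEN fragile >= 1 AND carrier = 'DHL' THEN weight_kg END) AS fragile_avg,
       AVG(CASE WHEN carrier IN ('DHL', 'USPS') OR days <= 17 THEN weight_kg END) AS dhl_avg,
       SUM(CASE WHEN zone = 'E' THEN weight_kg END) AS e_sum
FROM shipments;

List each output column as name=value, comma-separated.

[fragile_avg: fragile >= 1 AND carrier = 'DHL']
ship_id=50: ✗
ship_id=51: ✗
ship_id=52: ✗
ship_id=53: ✗
ship_id=54: ✗
ship_id=55: ✗
ship_id=56: ✗
ship_id=57: ✗
ship_id=58: ✗
ship_id=59: ✗
ship_id=60: ✓ → 8
ship_id=61: ✗
ship_id=62: ✗
fragile_avg = 8
—
[dhl_avg: carrier IN ('DHL', 'USPS') OR days <= 17]
ship_id=50: ✓ → 708
ship_id=51: ✓ → 294
ship_id=52: ✗
ship_id=53: ✓ → 452
ship_id=54: ✓ → 143
ship_id=55: ✗
ship_id=56: ✓ → 197
ship_id=57: ✓ → 842
ship_id=58: ✗
ship_id=59: ✓ → 679
ship_id=60: ✓ → 8
ship_id=61: ✓ → 646
ship_id=62: ✓ → 624
dhl_avg = (708 + 294 + 452 + 143 + 197 + 842 + 679 + 8 + 646 + 624) / 10 = 459.3
—
[e_sum: zone = 'E']
ship_id=50: ✗
ship_id=51: ✗
ship_id=52: ✓ → 843
ship_id=53: ✗
ship_id=54: ✗
ship_id=55: ✓ → 606
ship_id=56: ✗
ship_id=57: ✗
ship_id=58: ✗
ship_id=59: ✗
ship_id=60: ✗
ship_id=61: ✗
ship_id=62: ✗
e_sum = 843 + 606 = 1449

fragile_avg=8, dhl_avg=459.3, e_sum=1449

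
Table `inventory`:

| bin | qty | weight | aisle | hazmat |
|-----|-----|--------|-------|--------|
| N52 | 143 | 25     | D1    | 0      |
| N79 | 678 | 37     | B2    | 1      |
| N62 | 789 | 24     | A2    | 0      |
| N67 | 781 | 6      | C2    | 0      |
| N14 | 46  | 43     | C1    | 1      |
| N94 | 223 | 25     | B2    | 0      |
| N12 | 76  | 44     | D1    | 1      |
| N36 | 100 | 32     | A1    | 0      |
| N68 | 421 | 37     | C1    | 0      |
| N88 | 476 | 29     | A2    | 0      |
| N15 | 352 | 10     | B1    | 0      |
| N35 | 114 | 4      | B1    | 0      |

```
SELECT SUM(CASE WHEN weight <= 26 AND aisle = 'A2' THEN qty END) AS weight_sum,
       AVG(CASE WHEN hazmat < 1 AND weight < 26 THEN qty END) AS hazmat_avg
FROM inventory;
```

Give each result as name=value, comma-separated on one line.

weight_sum=789, hazmat_avg=400.3333333333

[weight_sum: weight <= 26 AND aisle = 'A2']
bin=N52: ✗
bin=N79: ✗
bin=N62: ✓ → 789
bin=N67: ✗
bin=N14: ✗
bin=N94: ✗
bin=N12: ✗
bin=N36: ✗
bin=N68: ✗
bin=N88: ✗
bin=N15: ✗
bin=N35: ✗
weight_sum = 789
—
[hazmat_avg: hazmat < 1 AND weight < 26]
bin=N52: ✓ → 143
bin=N79: ✗
bin=N62: ✓ → 789
bin=N67: ✓ → 781
bin=N14: ✗
bin=N94: ✓ → 223
bin=N12: ✗
bin=N36: ✗
bin=N68: ✗
bin=N88: ✗
bin=N15: ✓ → 352
bin=N35: ✓ → 114
hazmat_avg = (143 + 789 + 781 + 223 + 352 + 114) / 6 = 400.3333333333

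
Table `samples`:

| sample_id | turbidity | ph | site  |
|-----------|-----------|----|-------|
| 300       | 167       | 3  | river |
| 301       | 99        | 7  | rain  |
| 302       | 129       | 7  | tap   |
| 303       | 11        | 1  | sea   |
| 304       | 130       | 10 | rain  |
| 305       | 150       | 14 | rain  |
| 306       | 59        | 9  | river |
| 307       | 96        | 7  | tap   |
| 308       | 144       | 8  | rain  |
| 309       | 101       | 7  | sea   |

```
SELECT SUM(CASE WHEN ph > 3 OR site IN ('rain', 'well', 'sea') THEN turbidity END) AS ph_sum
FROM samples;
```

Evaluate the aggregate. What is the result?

919

sample_id=300: ✗
sample_id=301: ✓ → 99
sample_id=302: ✓ → 129
sample_id=303: ✓ → 11
sample_id=304: ✓ → 130
sample_id=305: ✓ → 150
sample_id=306: ✓ → 59
sample_id=307: ✓ → 96
sample_id=308: ✓ → 144
sample_id=309: ✓ → 101
ph_sum = 99 + 129 + 11 + 130 + 150 + 59 + 96 + 144 + 101 = 919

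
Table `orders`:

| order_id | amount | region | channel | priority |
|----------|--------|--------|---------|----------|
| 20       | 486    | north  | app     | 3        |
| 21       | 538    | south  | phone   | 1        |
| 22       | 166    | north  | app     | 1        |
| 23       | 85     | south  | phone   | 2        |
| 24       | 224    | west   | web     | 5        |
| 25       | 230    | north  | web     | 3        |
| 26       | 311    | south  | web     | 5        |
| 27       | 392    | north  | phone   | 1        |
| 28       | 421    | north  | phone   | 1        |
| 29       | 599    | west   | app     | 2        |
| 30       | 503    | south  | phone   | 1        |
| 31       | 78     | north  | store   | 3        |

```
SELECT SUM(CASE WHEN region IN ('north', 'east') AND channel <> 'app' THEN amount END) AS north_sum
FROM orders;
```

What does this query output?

1121

order_id=20: ✗
order_id=21: ✗
order_id=22: ✗
order_id=23: ✗
order_id=24: ✗
order_id=25: ✓ → 230
order_id=26: ✗
order_id=27: ✓ → 392
order_id=28: ✓ → 421
order_id=29: ✗
order_id=30: ✗
order_id=31: ✓ → 78
north_sum = 230 + 392 + 421 + 78 = 1121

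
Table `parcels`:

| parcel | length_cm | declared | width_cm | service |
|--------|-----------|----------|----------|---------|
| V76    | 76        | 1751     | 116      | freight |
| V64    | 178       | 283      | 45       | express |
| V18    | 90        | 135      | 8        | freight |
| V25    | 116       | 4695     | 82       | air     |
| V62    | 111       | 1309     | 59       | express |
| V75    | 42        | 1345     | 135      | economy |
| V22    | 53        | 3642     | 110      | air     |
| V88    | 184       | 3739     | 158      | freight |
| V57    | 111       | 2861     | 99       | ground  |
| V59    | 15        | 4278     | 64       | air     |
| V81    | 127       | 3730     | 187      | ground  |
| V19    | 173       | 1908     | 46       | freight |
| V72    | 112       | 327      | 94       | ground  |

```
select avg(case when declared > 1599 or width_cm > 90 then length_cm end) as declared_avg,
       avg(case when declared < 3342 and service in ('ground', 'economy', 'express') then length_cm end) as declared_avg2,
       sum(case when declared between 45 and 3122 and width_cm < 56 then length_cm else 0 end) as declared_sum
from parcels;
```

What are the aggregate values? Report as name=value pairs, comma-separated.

[declared_avg: declared > 1599 or width_cm > 90]
parcel=V76: ✓ → 76
parcel=V64: ✗
parcel=V18: ✗
parcel=V25: ✓ → 116
parcel=V62: ✗
parcel=V75: ✓ → 42
parcel=V22: ✓ → 53
parcel=V88: ✓ → 184
parcel=V57: ✓ → 111
parcel=V59: ✓ → 15
parcel=V81: ✓ → 127
parcel=V19: ✓ → 173
parcel=V72: ✓ → 112
declared_avg = (76 + 116 + 42 + 53 + 184 + 111 + 15 + 127 + 173 + 112) / 10 = 100.9
—
[declared_avg2: declared < 3342 and service in ('ground', 'economy', 'express')]
parcel=V76: ✗
parcel=V64: ✓ → 178
parcel=V18: ✗
parcel=V25: ✗
parcel=V62: ✓ → 111
parcel=V75: ✓ → 42
parcel=V22: ✗
parcel=V88: ✗
parcel=V57: ✓ → 111
parcel=V59: ✗
parcel=V81: ✗
parcel=V19: ✗
parcel=V72: ✓ → 112
declared_avg2 = (178 + 111 + 42 + 111 + 112) / 5 = 110.8
—
[declared_sum: declared between 45 and 3122 and width_cm < 56]
parcel=V76: ✗
parcel=V64: ✓ → 178
parcel=V18: ✓ → 90
parcel=V25: ✗
parcel=V62: ✗
parcel=V75: ✗
parcel=V22: ✗
parcel=V88: ✗
parcel=V57: ✗
parcel=V59: ✗
parcel=V81: ✗
parcel=V19: ✓ → 173
parcel=V72: ✗
declared_sum = 178 + 90 + 173 = 441

declared_avg=100.9, declared_avg2=110.8, declared_sum=441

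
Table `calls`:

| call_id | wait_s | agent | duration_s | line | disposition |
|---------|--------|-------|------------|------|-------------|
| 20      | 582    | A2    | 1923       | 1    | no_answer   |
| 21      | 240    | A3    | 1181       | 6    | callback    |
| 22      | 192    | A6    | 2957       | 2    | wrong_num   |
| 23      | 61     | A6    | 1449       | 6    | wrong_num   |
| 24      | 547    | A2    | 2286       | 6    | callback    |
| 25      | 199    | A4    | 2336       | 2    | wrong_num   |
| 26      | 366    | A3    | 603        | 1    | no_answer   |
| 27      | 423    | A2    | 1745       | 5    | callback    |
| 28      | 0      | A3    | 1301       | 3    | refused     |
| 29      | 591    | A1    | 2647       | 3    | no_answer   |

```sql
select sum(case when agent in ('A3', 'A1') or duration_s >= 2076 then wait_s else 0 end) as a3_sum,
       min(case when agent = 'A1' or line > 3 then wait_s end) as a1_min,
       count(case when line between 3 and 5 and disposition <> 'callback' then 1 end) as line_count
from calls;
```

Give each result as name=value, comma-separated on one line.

[a3_sum: agent in ('A3', 'A1') or duration_s >= 2076]
call_id=20: ✗
call_id=21: ✓ → 240
call_id=22: ✓ → 192
call_id=23: ✗
call_id=24: ✓ → 547
call_id=25: ✓ → 199
call_id=26: ✓ → 366
call_id=27: ✗
call_id=28: ✓ → 0
call_id=29: ✓ → 591
a3_sum = 240 + 192 + 547 + 199 + 366 + 591 = 2135
—
[a1_min: agent = 'A1' or line > 3]
call_id=20: ✗
call_id=21: ✓ → 240
call_id=22: ✗
call_id=23: ✓ → 61
call_id=24: ✓ → 547
call_id=25: ✗
call_id=26: ✗
call_id=27: ✓ → 423
call_id=28: ✗
call_id=29: ✓ → 591
a1_min = MIN(240, 61, 547, 423, 591) = 61
—
[line_count: line between 3 and 5 and disposition <> 'callback']
call_id=20: ✗
call_id=21: ✗
call_id=22: ✗
call_id=23: ✗
call_id=24: ✗
call_id=25: ✗
call_id=26: ✗
call_id=27: ✗
call_id=28: ✓ → 1
call_id=29: ✓ → 1
line_count = COUNT(1, 1) = 2

a3_sum=2135, a1_min=61, line_count=2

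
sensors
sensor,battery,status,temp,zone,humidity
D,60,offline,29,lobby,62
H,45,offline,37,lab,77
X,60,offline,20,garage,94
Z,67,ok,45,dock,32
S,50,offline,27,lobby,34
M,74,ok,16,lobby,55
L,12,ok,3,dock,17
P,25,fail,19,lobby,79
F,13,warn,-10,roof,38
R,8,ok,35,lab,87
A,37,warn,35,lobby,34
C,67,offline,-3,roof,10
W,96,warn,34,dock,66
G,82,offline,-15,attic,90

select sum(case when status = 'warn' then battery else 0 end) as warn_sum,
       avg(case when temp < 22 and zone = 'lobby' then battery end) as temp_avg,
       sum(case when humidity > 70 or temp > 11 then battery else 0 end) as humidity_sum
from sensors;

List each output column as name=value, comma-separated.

warn_sum=146, temp_avg=49.5, humidity_sum=604

[warn_sum: status = 'warn']
sensor=D: ✗
sensor=H: ✗
sensor=X: ✗
sensor=Z: ✗
sensor=S: ✗
sensor=M: ✗
sensor=L: ✗
sensor=P: ✗
sensor=F: ✓ → 13
sensor=R: ✗
sensor=A: ✓ → 37
sensor=C: ✗
sensor=W: ✓ → 96
sensor=G: ✗
warn_sum = 13 + 37 + 96 = 146
—
[temp_avg: temp < 22 and zone = 'lobby']
sensor=D: ✗
sensor=H: ✗
sensor=X: ✗
sensor=Z: ✗
sensor=S: ✗
sensor=M: ✓ → 74
sensor=L: ✗
sensor=P: ✓ → 25
sensor=F: ✗
sensor=R: ✗
sensor=A: ✗
sensor=C: ✗
sensor=W: ✗
sensor=G: ✗
temp_avg = (74 + 25) / 2 = 49.5
—
[humidity_sum: humidity > 70 or temp > 11]
sensor=D: ✓ → 60
sensor=H: ✓ → 45
sensor=X: ✓ → 60
sensor=Z: ✓ → 67
sensor=S: ✓ → 50
sensor=M: ✓ → 74
sensor=L: ✗
sensor=P: ✓ → 25
sensor=F: ✗
sensor=R: ✓ → 8
sensor=A: ✓ → 37
sensor=C: ✗
sensor=W: ✓ → 96
sensor=G: ✓ → 82
humidity_sum = 60 + 45 + 60 + 67 + 50 + 74 + 25 + 8 + 37 + 96 + 82 = 604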